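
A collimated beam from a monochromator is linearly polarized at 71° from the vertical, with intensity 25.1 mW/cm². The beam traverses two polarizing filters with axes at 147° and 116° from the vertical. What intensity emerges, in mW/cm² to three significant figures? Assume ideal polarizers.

I ≈ 1.08 mW/cm²

I₁ = 25.1 mW/cm² · cos²(76°) = 1.469 mW/cm².
I₂ = I₁ · cos²(31°) = 1.469 · 0.7347 = 1.079 mW/cm².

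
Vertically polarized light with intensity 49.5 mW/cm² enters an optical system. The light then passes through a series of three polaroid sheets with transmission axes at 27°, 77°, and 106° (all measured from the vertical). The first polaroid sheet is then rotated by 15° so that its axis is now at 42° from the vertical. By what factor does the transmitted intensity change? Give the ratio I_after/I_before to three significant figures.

Before rotation:
I₁ = I₀ cos²(27° − 0°) = I₀ cos²(27°) = 0.7939 I₀.
I₂ = I₁ cos²(77° − 27°) = 0.7939 I₀ · cos²(50°) = 0.328 I₀.
I₃ = I₂ cos²(106° − 77°) = 0.328 I₀ · cos²(29°) = 0.2509 I₀.
After rotation:
I₁ = I₀ cos²(42° − 0°) = I₀ cos²(42°) = 0.5523 I₀.
I₂ = I₁ cos²(77° − 42°) = 0.5523 I₀ · cos²(35°) = 0.3706 I₀.
I₃ = I₂ cos²(106° − 77°) = 0.3706 I₀ · cos²(29°) = 0.2835 I₀.
Ratio = 0.2835 / 0.2509 = 1.13.

I_new/I_old ≈ 1.13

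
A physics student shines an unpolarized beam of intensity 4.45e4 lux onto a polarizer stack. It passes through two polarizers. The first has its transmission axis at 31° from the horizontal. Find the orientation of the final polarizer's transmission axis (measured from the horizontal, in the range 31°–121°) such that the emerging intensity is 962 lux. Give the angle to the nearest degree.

θ ≈ 109°

Unpolarized light through the first polarizer → I₁ = ½ I₀, now polarized at 31°.
Target fraction: 962 / 4.45e4 lux = 0.02162 of I₀.
Need I₂/I₀ = 0.02162, so cos²(θ − 31°) = 0.02162 / 0.5 = 0.04324.
θ − 31° = arccos(√0.04324) = 78.0°, giving θ ≈ 31 + 78.0 = 109.0°.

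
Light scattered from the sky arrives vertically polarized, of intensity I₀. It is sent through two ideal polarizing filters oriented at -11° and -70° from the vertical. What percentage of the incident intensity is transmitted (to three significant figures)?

≈ 25.6%

I₁ = I₀ cos²(-11° − 0°) = I₀ cos²(11°) = 0.9636 I₀.
I₂ = I₁ cos²(-70° + 11°) = 0.9636 I₀ · cos²(59°) = 0.2556 I₀.
That is 25.56% of the incident intensity.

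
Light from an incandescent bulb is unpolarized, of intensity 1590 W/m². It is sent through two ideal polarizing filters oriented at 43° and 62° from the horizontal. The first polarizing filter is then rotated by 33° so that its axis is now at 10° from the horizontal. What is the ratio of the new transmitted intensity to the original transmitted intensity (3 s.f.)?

I_new/I_old ≈ 0.424

Before rotation:
Unpolarized light through the first polarizer → I₁ = ½ I₀, now polarized at 43°.
I₂ = I₁ cos²(62° − 43°) = 0.5 I₀ · cos²(19°) = 0.447 I₀.
After rotation:
Unpolarized light through the first polarizer → I₁ = ½ I₀, now polarized at 10°.
I₂ = I₁ cos²(62° − 10°) = 0.5 I₀ · cos²(52°) = 0.1895 I₀.
Ratio = 0.1895 / 0.447 = 0.424.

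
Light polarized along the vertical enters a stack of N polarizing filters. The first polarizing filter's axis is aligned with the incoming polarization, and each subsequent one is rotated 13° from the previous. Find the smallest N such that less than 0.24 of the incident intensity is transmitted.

N = 29

First polarizer is aligned with the polarization: full transmission.
Each further stage multiplies by cos²(13°) = 0.9494.
After N polarizers: T = 0.9494^(N−1). Require T < 0.24 ⇒ N−1 > ln(0.24)/ln(0.9494) = 27.48, so N−1 ≥ 28 and N = 29.
Check: N=29 gives T = 0.2336 < 0.24; N=28 gives T = 0.2461.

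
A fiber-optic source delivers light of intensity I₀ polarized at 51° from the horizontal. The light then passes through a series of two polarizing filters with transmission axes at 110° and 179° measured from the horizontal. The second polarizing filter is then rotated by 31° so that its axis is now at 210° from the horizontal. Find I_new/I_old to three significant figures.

Before rotation:
By Malus's law, I₁ = I₀ cos²(110° − 51°) = I₀ cos²(59°) = 0.2653 I₀.
I₂ = I₁ cos²(179° − 110°) = 0.2653 I₀ · cos²(69°) = 0.03407 I₀.
After rotation:
I₁ = I₀ cos²(110° − 51°) = I₀ cos²(59°) = 0.2653 I₀.
Angle between axes 1 and 2: 80°. I₂ = 0.2653 I₀ · cos²(80°) = 0.007999 I₀.
Ratio = 0.007999 / 0.03407 = 0.2348.

I_new/I_old ≈ 0.235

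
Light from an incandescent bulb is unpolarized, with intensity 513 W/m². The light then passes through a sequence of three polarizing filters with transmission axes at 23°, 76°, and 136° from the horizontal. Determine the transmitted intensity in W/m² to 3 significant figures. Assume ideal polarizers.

I ≈ 23.2 W/m²

Unpolarized light through the first polarizer → I₁ = 513 W/m²/2 = 256.5 W/m², polarized at 23°.
I₂ = I₁ · cos²(53°) = 256.5 · 0.3622 = 92.9 W/m².
I₃ = I₂ · cos²(60°) = 92.9 · 0.25 = 23.22 W/m².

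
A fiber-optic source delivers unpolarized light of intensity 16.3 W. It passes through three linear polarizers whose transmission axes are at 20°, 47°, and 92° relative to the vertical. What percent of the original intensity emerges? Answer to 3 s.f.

Unpolarized light through the first polarizer → I₁ = 16.3 W/2 = 8.15 W, polarized at 20°.
I₂ = I₁ · cos²(27°) = 8.15 · 0.7939 = 6.47 W.
I₃ = I₂ · cos²(45°) = 6.47 · 0.5 = 3.235 W.
That is 19.85% of the incident intensity.

≈ 19.8%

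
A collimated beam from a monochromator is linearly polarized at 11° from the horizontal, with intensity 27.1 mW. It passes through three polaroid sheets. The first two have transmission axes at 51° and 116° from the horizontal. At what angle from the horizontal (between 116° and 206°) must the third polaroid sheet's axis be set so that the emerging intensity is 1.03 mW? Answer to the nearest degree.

θ ≈ 169°

I₁ = I₀ cos²(51° − 11°) = I₀ cos²(40°) = 0.5868 I₀.
I₂ = I₁ cos²(116° − 51°) = 0.5868 I₀ · cos²(65°) = 0.1048 I₀.
Target fraction: 1.03 / 27.1 mW = 0.03801 of I₀.
Need I₃/I₀ = 0.03801, so cos²(θ − 116°) = 0.03801 / 0.1048 = 0.3626.
θ − 116° = arccos(√0.3626) = 53.0°, giving θ ≈ 116 + 53.0 = 169.0°.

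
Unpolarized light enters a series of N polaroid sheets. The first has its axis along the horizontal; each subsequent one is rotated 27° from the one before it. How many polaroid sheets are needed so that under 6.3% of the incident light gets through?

N = 10

First polarizer halves the unpolarized light: factor 1/2.
Each further stage multiplies by cos²(27°) = 0.7939.
After N polarizers: T = 0.5·0.7939^(N−1). Require T < 0.063 ⇒ N−1 > ln(0.063/0.5)/ln(0.7939) = 8.97, so N−1 ≥ 9 and N = 10.
Check: N=10 gives T = 0.06264 < 0.063; N=9 gives T = 0.0789.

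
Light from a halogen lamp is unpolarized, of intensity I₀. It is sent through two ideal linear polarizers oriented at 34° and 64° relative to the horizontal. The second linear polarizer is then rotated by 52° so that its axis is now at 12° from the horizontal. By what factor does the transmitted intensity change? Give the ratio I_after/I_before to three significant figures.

Before rotation:
Unpolarized light through the first polarizer → I₁ = ½ I₀, now polarized at 34°.
I₂ = I₁ cos²(64° − 34°) = 0.5 I₀ · cos²(30°) = 0.375 I₀.
After rotation:
Unpolarized light through the first polarizer → I₁ = ½ I₀, now polarized at 34°.
I₂ = I₁ cos²(12° − 34°) = 0.5 I₀ · cos²(22°) = 0.4298 I₀.
Ratio = 0.4298 / 0.375 = 1.146.

I_new/I_old ≈ 1.15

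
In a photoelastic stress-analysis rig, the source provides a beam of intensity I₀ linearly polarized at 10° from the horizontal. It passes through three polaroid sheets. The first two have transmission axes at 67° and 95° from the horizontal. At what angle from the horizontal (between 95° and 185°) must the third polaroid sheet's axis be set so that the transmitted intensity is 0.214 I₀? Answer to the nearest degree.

θ ≈ 111°

By Malus's law, I₁ = I₀ cos²(67° − 10°) = I₀ cos²(57°) = 0.2966 I₀.
I₂ = I₁ cos²(95° − 67°) = 0.2966 I₀ · cos²(28°) = 0.2313 I₀.
Need I₃/I₀ = 0.214, so cos²(θ − 95°) = 0.214 / 0.2313 = 0.9254.
θ − 95° = arccos(√0.9254) = 15.9°, giving θ ≈ 95 + 15.9 = 110.9°.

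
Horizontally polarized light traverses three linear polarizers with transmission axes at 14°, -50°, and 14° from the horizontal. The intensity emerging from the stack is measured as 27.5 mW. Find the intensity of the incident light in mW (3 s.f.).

I₁ = I₀ cos²(14° − 0°) = I₀ cos²(14°) = 0.9415 I₀.
I₂ = I₁ cos²(-50° − 14°) = 0.9415 I₀ · cos²(64°) = 0.1809 I₀.
I₃ = I₂ cos²(14° + 50°) = 0.1809 I₀ · cos²(64°) = 0.03477 I₀.
So 27.5 mW = 0.03477 I₀, giving I₀ = 27.5/0.03477 = 791 mW.

I₀ ≈ 791 mW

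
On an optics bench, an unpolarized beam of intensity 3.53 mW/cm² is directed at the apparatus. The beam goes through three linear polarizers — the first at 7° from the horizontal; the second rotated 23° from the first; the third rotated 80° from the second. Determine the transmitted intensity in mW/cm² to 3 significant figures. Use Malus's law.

Unpolarized light through the first polarizer → I₁ = 3.53 mW/cm²/2 = 1.765 mW/cm², polarized at 7°.
I₂ = I₁ · cos²(23°) = 1.765 · 0.8473 = 1.496 mW/cm².
I₃ = I₂ · cos²(80°) = 1.496 · 0.03015 = 0.0451 mW/cm².

I ≈ 0.0451 mW/cm²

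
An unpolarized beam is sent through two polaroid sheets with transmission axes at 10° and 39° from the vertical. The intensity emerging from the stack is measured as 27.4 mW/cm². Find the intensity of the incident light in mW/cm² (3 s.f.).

Unpolarized light through the first polarizer → I₁ = ½ I₀, now polarized at 10°.
I₂ = I₁ cos²(39° − 10°) = 0.5 I₀ · cos²(29°) = 0.3825 I₀.
So 27.4 mW/cm² = 0.3825 I₀, giving I₀ = 27.4/0.3825 = 71.64 mW/cm².

I₀ ≈ 71.6 mW/cm²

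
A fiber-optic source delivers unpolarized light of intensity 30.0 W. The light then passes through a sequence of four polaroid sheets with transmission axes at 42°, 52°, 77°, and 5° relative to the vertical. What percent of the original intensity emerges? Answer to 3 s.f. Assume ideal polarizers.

≈ 3.80%

Unpolarized light through the first polarizer → I₁ = 30.0 W/2 = 15 W, polarized at 42°.
I₂ = I₁ · cos²(10°) = 15 · 0.9698 = 14.55 W.
I₃ = I₂ · cos²(25°) = 14.55 · 0.8214 = 11.95 W.
I₄ = I₃ · cos²(72°) = 11.95 · 0.09549 = 1.141 W.
That is 3.804% of the incident intensity.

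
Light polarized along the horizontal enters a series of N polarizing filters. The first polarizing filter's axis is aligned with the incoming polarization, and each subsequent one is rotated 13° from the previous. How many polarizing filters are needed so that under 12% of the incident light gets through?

First polarizer is aligned with the polarization: full transmission.
Each further stage multiplies by cos²(13°) = 0.9494.
After N polarizers: T = 0.9494^(N−1). Require T < 0.12 ⇒ N−1 > ln(0.12)/ln(0.9494) = 40.83, so N−1 ≥ 41 and N = 42.
Check: N=42 gives T = 0.1189 < 0.12; N=41 gives T = 0.1253.

N = 42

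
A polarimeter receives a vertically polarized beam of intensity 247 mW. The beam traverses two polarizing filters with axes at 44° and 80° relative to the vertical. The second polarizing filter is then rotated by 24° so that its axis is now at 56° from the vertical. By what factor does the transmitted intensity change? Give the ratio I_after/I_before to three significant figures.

Before rotation:
By Malus's law, I₁ = I₀ cos²(44° − 0°) = I₀ cos²(44°) = 0.5174 I₀.
I₂ = I₁ cos²(80° − 44°) = 0.5174 I₀ · cos²(36°) = 0.3387 I₀.
After rotation:
I₁ = I₀ cos²(44° − 0°) = I₀ cos²(44°) = 0.5174 I₀.
I₂ = I₁ cos²(56° − 44°) = 0.5174 I₀ · cos²(12°) = 0.4951 I₀.
Ratio = 0.4951 / 0.3387 = 1.462.

I_new/I_old ≈ 1.46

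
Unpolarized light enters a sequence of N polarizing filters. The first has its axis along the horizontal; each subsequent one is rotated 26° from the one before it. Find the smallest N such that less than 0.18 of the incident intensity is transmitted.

First polarizer halves the unpolarized light: factor 1/2.
Each further stage multiplies by cos²(26°) = 0.8078.
After N polarizers: T = 0.5·0.8078^(N−1). Require T < 0.18 ⇒ N−1 > ln(0.18/0.5)/ln(0.8078) = 4.79, so N−1 ≥ 5 and N = 6.
Check: N=6 gives T = 0.172 < 0.18; N=5 gives T = 0.2129.

N = 6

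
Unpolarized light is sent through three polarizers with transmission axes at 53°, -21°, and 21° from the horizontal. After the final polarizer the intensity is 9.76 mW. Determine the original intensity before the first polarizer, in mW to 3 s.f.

Unpolarized light through the first polarizer → I₁ = ½ I₀, now polarized at 53°.
I₂ = I₁ cos²(-21° − 53°) = 0.5 I₀ · cos²(74°) = 0.03799 I₀.
I₃ = I₂ cos²(21° + 21°) = 0.03799 I₀ · cos²(42°) = 0.02098 I₀.
So 9.76 mW = 0.02098 I₀, giving I₀ = 9.76/0.02098 = 465.2 mW.

I₀ ≈ 465 mW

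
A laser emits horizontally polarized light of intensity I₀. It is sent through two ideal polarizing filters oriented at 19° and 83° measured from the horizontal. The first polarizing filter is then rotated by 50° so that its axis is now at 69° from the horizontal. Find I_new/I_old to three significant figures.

Before rotation:
I₁ = I₀ cos²(19° − 0°) = I₀ cos²(19°) = 0.894 I₀.
I₂ = I₁ cos²(83° − 19°) = 0.894 I₀ · cos²(64°) = 0.1718 I₀.
After rotation:
I₁ = I₀ cos²(69° − 0°) = I₀ cos²(69°) = 0.1284 I₀.
I₂ = I₁ cos²(83° − 69°) = 0.1284 I₀ · cos²(14°) = 0.1209 I₀.
Ratio = 0.1209 / 0.1718 = 0.7038.

I_new/I_old ≈ 0.704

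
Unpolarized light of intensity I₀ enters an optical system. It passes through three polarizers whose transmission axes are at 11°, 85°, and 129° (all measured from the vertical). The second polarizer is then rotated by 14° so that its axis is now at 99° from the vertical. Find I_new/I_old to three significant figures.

Before rotation:
Unpolarized light through the first polarizer → I₁ = ½ I₀, now polarized at 11°.
I₂ = I₁ cos²(85° − 11°) = 0.5 I₀ · cos²(74°) = 0.03799 I₀.
I₃ = I₂ cos²(129° − 85°) = 0.03799 I₀ · cos²(44°) = 0.01966 I₀.
After rotation:
Unpolarized light through the first polarizer → I₁ = ½ I₀, now polarized at 11°.
I₂ = I₁ cos²(99° − 11°) = 0.5 I₀ · cos²(88°) = 0.000609 I₀.
I₃ = I₂ cos²(129° − 99°) = 0.000609 I₀ · cos²(30°) = 0.0004567 I₀.
Ratio = 0.0004567 / 0.01966 = 0.02324.

I_new/I_old ≈ 0.0232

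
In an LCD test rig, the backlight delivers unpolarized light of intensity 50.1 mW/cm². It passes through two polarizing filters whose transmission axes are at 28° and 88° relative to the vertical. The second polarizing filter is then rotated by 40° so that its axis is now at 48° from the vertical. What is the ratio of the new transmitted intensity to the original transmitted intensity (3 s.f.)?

I_new/I_old ≈ 3.53

Before rotation:
Unpolarized light through the first polarizer → I₁ = ½ I₀, now polarized at 28°.
I₂ = I₁ cos²(88° − 28°) = 0.5 I₀ · cos²(60°) = 0.125 I₀.
After rotation:
Unpolarized light through the first polarizer → I₁ = ½ I₀, now polarized at 28°.
I₂ = I₁ cos²(48° − 28°) = 0.5 I₀ · cos²(20°) = 0.4415 I₀.
Ratio = 0.4415 / 0.125 = 3.532.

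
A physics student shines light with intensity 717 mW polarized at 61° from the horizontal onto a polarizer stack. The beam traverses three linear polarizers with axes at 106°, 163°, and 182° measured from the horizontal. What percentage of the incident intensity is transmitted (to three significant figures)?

I₁ = 717 mW · cos²(45°) = 358.5 mW.
I₂ = I₁ · cos²(57°) = 358.5 · 0.2966 = 106.3 mW.
I₃ = I₂ · cos²(19°) = 106.3 · 0.894 = 95.07 mW.
That is 13.26% of the incident intensity.

≈ 13.3%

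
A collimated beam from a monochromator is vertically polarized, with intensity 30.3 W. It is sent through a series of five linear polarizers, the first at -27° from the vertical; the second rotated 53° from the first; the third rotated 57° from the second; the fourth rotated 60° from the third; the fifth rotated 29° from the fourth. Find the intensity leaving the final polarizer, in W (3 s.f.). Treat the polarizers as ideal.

I₁ = 30.3 W · cos²(27°) = 24.05 W.
I₂ = I₁ · cos²(53°) = 24.05 · 0.3622 = 8.712 W.
I₃ = I₂ · cos²(57°) = 8.712 · 0.2966 = 2.584 W.
I₄ = I₃ · cos²(60°) = 2.584 · 0.25 = 0.6461 W.
I₅ = I₄ · cos²(29°) = 0.6461 · 0.765 = 0.4942 W.

I ≈ 0.494 W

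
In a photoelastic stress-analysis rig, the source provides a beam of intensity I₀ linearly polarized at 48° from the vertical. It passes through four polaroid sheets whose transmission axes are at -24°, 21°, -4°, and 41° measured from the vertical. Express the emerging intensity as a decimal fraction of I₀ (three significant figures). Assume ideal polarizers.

≈ 0.0196 I₀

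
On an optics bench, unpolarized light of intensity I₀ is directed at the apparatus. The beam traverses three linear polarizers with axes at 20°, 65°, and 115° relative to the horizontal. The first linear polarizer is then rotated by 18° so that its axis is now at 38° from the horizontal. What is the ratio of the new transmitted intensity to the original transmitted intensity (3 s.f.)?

Before rotation:
Unpolarized light through the first polarizer → I₁ = ½ I₀, now polarized at 20°.
I₂ = I₁ cos²(65° − 20°) = 0.5 I₀ · cos²(45°) = 0.25 I₀.
I₃ = I₂ cos²(115° − 65°) = 0.25 I₀ · cos²(50°) = 0.1033 I₀.
After rotation:
Unpolarized light through the first polarizer → I₁ = ½ I₀, now polarized at 38°.
I₂ = I₁ cos²(65° − 38°) = 0.5 I₀ · cos²(27°) = 0.3969 I₀.
I₃ = I₂ cos²(115° − 65°) = 0.3969 I₀ · cos²(50°) = 0.164 I₀.
Ratio = 0.164 / 0.1033 = 1.588.

I_new/I_old ≈ 1.59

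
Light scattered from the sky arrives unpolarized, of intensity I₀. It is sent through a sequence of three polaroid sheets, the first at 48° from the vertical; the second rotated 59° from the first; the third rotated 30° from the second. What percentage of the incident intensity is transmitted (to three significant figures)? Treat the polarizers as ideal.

Unpolarized light through the first polarizer → I₁ = ½ I₀, now polarized at 48°.
I₂ = I₁ cos²(59°) = 0.5 · 0.2653 I₀ = 0.1326 I₀.
I₃ = I₂ cos²(30°) = 0.1326 · 0.75 I₀ = 0.09947 I₀.
That is 9.947% of the incident intensity.

≈ 9.95%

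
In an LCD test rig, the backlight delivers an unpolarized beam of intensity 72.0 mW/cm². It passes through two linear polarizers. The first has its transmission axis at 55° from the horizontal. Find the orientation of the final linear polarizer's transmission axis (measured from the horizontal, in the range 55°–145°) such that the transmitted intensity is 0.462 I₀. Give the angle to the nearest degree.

Unpolarized light through the first polarizer → I₁ = ½ I₀, now polarized at 55°.
Need I₂/I₀ = 0.462, so cos²(θ − 55°) = 0.462 / 0.5 = 0.924.
θ − 55° = arccos(√0.924) = 16.0°, giving θ ≈ 55 + 16.0 = 71.0°.

θ ≈ 71°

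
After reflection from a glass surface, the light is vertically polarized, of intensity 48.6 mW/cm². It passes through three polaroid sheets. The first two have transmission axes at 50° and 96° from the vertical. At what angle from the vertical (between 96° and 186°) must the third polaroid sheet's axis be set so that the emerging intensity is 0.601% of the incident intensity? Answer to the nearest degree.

θ ≈ 176°

By Malus's law, I₁ = I₀ cos²(50° − 0°) = I₀ cos²(50°) = 0.4132 I₀.
I₂ = I₁ cos²(96° − 50°) = 0.4132 I₀ · cos²(46°) = 0.1994 I₀.
Need I₃/I₀ = 0.00601, so cos²(θ − 96°) = 0.00601 / 0.1994 = 0.03014.
θ − 96° = arccos(√0.03014) = 80.0°, giving θ ≈ 96 + 80.0 = 176.0°.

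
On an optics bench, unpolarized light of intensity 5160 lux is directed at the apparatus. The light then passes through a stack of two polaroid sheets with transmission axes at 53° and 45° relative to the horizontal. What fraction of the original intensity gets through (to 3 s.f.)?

Unpolarized light through the first polarizer → I₁ = 5160 lux/2 = 2580 lux, polarized at 53°.
I₂ = I₁ · cos²(8°) = 2580 · 0.9806 = 2530 lux.
Transmitted fraction = 0.4903.

I/I₀ ≈ 0.490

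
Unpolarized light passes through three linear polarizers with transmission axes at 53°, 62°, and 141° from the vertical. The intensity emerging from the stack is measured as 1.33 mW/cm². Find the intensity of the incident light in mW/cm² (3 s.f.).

I₀ ≈ 74.9 mW/cm²

Unpolarized light through the first polarizer → I₁ = ½ I₀, now polarized at 53°.
I₂ = I₁ cos²(62° − 53°) = 0.5 I₀ · cos²(9°) = 0.4878 I₀.
I₃ = I₂ cos²(141° − 62°) = 0.4878 I₀ · cos²(79°) = 0.01776 I₀.
So 1.33 mW/cm² = 0.01776 I₀, giving I₀ = 1.33/0.01776 = 74.89 mW/cm².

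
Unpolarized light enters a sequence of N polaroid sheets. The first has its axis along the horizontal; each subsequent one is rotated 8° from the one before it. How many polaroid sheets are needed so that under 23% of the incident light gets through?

N = 41

First polarizer halves the unpolarized light: factor 1/2.
Each further stage multiplies by cos²(8°) = 0.9806.
After N polarizers: T = 0.5·0.9806^(N−1). Require T < 0.23 ⇒ N−1 > ln(0.23/0.5)/ln(0.9806) = 39.70, so N−1 ≥ 40 and N = 41.
Check: N=41 gives T = 0.2287 < 0.23; N=40 gives T = 0.2332.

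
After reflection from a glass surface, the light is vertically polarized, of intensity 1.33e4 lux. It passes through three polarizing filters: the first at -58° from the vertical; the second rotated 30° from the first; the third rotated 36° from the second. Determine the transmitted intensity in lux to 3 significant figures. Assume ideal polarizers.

By Malus's law, I₁ = 1.33e4 lux · cos²(58°) = 3735 lux.
I₂ = I₁ · cos²(30°) = 3735 · 0.75 = 2801 lux.
I₃ = I₂ · cos²(36°) = 2801 · 0.6545 = 1833 lux.

I ≈ 1830 lux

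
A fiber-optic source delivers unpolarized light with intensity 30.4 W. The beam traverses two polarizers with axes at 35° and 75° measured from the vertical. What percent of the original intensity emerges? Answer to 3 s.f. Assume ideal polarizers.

Unpolarized light through the first polarizer → I₁ = 30.4 W/2 = 15.2 W, polarized at 35°.
I₂ = I₁ · cos²(40°) = 15.2 · 0.5868 = 8.92 W.
That is 29.34% of the incident intensity.

≈ 29.3%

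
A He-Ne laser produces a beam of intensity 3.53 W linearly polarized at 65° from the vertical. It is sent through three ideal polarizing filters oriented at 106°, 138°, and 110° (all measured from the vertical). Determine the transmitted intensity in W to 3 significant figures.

I₁ = 3.53 W · cos²(41°) = 2.011 W.
I₂ = I₁ · cos²(32°) = 2.011 · 0.7192 = 1.446 W.
I₃ = I₂ · cos²(28°) = 1.446 · 0.7796 = 1.127 W.

I ≈ 1.13 W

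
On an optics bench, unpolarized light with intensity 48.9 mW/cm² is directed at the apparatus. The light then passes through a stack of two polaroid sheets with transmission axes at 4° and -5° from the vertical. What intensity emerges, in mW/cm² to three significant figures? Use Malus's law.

Unpolarized light through the first polarizer → I₁ = 48.9 mW/cm²/2 = 24.45 mW/cm², polarized at 4°.
I₂ = I₁ · cos²(9°) = 24.45 · 0.9755 = 23.85 mW/cm².

I ≈ 23.9 mW/cm²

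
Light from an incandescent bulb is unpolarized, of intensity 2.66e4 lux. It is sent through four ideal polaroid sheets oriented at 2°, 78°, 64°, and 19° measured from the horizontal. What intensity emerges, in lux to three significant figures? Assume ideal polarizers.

Unpolarized light through the first polarizer → I₁ = 2.66e4 lux/2 = 1.33e+04 lux, polarized at 2°.
I₂ = I₁ · cos²(76°) = 1.33e+04 · 0.05853 = 778.4 lux.
I₃ = I₂ · cos²(14°) = 778.4 · 0.9415 = 732.8 lux.
I₄ = I₃ · cos²(45°) = 732.8 · 0.5 = 366.4 lux.

I ≈ 366 lux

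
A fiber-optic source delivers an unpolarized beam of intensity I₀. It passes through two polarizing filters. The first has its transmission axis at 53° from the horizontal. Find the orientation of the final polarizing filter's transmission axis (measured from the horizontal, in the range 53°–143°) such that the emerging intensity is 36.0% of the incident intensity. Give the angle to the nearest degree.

θ ≈ 85°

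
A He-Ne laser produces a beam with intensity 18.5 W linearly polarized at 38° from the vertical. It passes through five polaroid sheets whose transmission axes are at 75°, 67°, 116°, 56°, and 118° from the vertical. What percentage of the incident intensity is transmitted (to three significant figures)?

≈ 1.48%

By Malus's law, I₁ = 18.5 W · cos²(37°) = 11.8 W.
I₂ = I₁ · cos²(8°) = 11.8 · 0.9806 = 11.57 W.
I₃ = I₂ · cos²(49°) = 11.57 · 0.4304 = 4.98 W.
I₄ = I₃ · cos²(60°) = 4.98 · 0.25 = 1.245 W.
I₅ = I₄ · cos²(62°) = 1.245 · 0.2204 = 0.2744 W.
That is 1.483% of the incident intensity.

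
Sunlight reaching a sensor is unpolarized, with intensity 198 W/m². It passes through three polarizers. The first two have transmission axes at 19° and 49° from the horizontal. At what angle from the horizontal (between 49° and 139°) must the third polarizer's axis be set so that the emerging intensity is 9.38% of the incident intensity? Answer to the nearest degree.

Unpolarized light through the first polarizer → I₁ = ½ I₀, now polarized at 19°.
I₂ = I₁ cos²(49° − 19°) = 0.5 I₀ · cos²(30°) = 0.375 I₀.
Need I₃/I₀ = 0.0938, so cos²(θ − 49°) = 0.0938 / 0.375 = 0.2501.
θ − 49° = arccos(√0.2501) = 60.0°, giving θ ≈ 49 + 60.0 = 109.0°.

θ ≈ 109°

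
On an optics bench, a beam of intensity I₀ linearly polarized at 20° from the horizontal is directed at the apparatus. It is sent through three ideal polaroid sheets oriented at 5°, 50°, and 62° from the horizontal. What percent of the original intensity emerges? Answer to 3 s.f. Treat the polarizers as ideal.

≈ 44.6%

I₁ = I₀ cos²(5° − 20°) = I₀ cos²(15°) = 0.933 I₀.
I₂ = I₁ cos²(50° − 5°) = 0.933 I₀ · cos²(45°) = 0.4665 I₀.
I₃ = I₂ cos²(62° − 50°) = 0.4665 I₀ · cos²(12°) = 0.4463 I₀.
That is 44.63% of the incident intensity.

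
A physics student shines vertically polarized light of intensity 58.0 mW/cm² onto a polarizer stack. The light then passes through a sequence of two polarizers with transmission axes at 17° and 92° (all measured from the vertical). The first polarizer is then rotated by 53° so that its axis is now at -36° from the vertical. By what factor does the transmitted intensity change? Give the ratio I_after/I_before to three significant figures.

I_new/I_old ≈ 4.05

Before rotation:
I₁ = I₀ cos²(17° − 0°) = I₀ cos²(17°) = 0.9145 I₀.
I₂ = I₁ cos²(92° − 17°) = 0.9145 I₀ · cos²(75°) = 0.06126 I₀.
After rotation:
I₁ = I₀ cos²(-36° − 0°) = I₀ cos²(36°) = 0.6545 I₀.
Angle between axes 1 and 2: 52°. I₂ = 0.6545 I₀ · cos²(52°) = 0.2481 I₀.
Ratio = 0.2481 / 0.06126 = 4.05.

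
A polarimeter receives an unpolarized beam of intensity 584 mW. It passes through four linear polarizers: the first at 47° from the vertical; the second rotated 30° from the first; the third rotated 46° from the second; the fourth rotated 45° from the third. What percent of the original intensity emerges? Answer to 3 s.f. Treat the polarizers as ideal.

≈ 9.05%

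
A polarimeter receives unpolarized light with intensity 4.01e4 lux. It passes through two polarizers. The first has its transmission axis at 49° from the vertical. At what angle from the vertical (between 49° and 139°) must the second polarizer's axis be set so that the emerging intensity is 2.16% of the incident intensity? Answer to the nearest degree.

θ ≈ 127°

Unpolarized light through the first polarizer → I₁ = ½ I₀, now polarized at 49°.
Need I₂/I₀ = 0.0216, so cos²(θ − 49°) = 0.0216 / 0.5 = 0.0432.
θ − 49° = arccos(√0.0432) = 78.0°, giving θ ≈ 49 + 78.0 = 127.0°.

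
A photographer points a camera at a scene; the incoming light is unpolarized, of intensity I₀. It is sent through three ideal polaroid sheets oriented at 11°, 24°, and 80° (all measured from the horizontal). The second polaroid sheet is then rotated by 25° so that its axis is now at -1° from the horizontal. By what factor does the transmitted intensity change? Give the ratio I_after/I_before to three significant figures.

Before rotation:
Unpolarized light through the first polarizer → I₁ = ½ I₀, now polarized at 11°.
I₂ = I₁ cos²(24° − 11°) = 0.5 I₀ · cos²(13°) = 0.4747 I₀.
I₃ = I₂ cos²(80° − 24°) = 0.4747 I₀ · cos²(56°) = 0.1484 I₀.
After rotation:
Unpolarized light through the first polarizer → I₁ = ½ I₀, now polarized at 11°.
I₂ = I₁ cos²(-1° − 11°) = 0.5 I₀ · cos²(12°) = 0.4784 I₀.
I₃ = I₂ cos²(80° + 1°) = 0.4784 I₀ · cos²(81°) = 0.01171 I₀.
Ratio = 0.01171 / 0.1484 = 0.07887.

I_new/I_old ≈ 0.0789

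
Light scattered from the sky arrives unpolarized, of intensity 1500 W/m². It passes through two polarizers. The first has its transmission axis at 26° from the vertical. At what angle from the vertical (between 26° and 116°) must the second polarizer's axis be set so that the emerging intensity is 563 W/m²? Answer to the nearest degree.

θ ≈ 56°

Unpolarized light through the first polarizer → I₁ = ½ I₀, now polarized at 26°.
Target fraction: 563 / 1500 W/m² = 0.3753 of I₀.
Need I₂/I₀ = 0.3753, so cos²(θ − 26°) = 0.3753 / 0.5 = 0.7507.
θ − 26° = arccos(√0.7507) = 30.0°, giving θ ≈ 26 + 30.0 = 56.0°.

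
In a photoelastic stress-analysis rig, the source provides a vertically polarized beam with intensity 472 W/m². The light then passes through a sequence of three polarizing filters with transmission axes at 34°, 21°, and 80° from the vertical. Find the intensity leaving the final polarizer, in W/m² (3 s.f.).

I ≈ 81.7 W/m²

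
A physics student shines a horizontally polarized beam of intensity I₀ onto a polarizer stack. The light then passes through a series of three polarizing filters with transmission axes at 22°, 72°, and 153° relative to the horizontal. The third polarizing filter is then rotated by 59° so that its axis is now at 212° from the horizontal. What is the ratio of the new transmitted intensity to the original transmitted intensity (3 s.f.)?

I_new/I_old ≈ 24.0

Before rotation:
I₁ = I₀ cos²(22° − 0°) = I₀ cos²(22°) = 0.8597 I₀.
I₂ = I₁ cos²(72° − 22°) = 0.8597 I₀ · cos²(50°) = 0.3552 I₀.
I₃ = I₂ cos²(153° − 72°) = 0.3552 I₀ · cos²(81°) = 0.008692 I₀.
After rotation:
I₁ = I₀ cos²(22° − 0°) = I₀ cos²(22°) = 0.8597 I₀.
I₂ = I₁ cos²(72° − 22°) = 0.8597 I₀ · cos²(50°) = 0.3552 I₀.
Angle between axes 2 and 3: 40°. I₃ = 0.3552 I₀ · cos²(40°) = 0.2084 I₀.
Ratio = 0.2084 / 0.008692 = 23.98.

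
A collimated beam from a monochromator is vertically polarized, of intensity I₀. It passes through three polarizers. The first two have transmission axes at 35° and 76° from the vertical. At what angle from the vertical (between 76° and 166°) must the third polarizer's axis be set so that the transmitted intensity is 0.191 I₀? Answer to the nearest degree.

By Malus's law, I₁ = I₀ cos²(35° − 0°) = I₀ cos²(35°) = 0.671 I₀.
I₂ = I₁ cos²(76° − 35°) = 0.671 I₀ · cos²(41°) = 0.3822 I₀.
Need I₃/I₀ = 0.191, so cos²(θ − 76°) = 0.191 / 0.3822 = 0.4997.
θ − 76° = arccos(√0.4997) = 45.0°, giving θ ≈ 76 + 45.0 = 121.0°.

θ ≈ 121°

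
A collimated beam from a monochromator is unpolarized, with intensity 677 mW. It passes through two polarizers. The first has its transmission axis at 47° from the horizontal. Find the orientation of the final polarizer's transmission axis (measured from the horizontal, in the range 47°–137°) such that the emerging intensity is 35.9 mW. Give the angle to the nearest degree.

Unpolarized light through the first polarizer → I₁ = ½ I₀, now polarized at 47°.
Target fraction: 35.9 / 677 mW = 0.05303 of I₀.
Need I₂/I₀ = 0.05303, so cos²(θ − 47°) = 0.05303 / 0.5 = 0.1061.
θ − 47° = arccos(√0.1061) = 71.0°, giving θ ≈ 47 + 71.0 = 118.0°.

θ ≈ 118°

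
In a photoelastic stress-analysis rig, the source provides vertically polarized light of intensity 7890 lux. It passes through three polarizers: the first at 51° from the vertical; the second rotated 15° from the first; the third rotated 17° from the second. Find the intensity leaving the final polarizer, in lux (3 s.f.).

I₁ = 7890 lux · cos²(51°) = 3125 lux.
I₂ = I₁ · cos²(15°) = 3125 · 0.933 = 2915 lux.
I₃ = I₂ · cos²(17°) = 2915 · 0.9145 = 2666 lux.

I ≈ 2670 lux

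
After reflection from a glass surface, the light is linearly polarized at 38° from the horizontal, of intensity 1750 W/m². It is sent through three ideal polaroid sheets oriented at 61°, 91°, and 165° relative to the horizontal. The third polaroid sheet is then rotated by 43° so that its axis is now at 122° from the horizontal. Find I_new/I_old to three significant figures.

Before rotation:
By Malus's law, I₁ = I₀ cos²(61° − 38°) = I₀ cos²(23°) = 0.8473 I₀.
I₂ = I₁ cos²(91° − 61°) = 0.8473 I₀ · cos²(30°) = 0.6355 I₀.
I₃ = I₂ cos²(165° − 91°) = 0.6355 I₀ · cos²(74°) = 0.04828 I₀.
After rotation:
I₁ = I₀ cos²(61° − 38°) = I₀ cos²(23°) = 0.8473 I₀.
I₂ = I₁ cos²(91° − 61°) = 0.8473 I₀ · cos²(30°) = 0.6355 I₀.
I₃ = I₂ cos²(122° − 91°) = 0.6355 I₀ · cos²(31°) = 0.4669 I₀.
Ratio = 0.4669 / 0.04828 = 9.671.

I_new/I_old ≈ 9.67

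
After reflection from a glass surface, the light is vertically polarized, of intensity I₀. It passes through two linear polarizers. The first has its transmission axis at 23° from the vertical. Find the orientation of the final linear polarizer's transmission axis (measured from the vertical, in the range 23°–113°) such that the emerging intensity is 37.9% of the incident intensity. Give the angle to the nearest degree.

θ ≈ 71°

By Malus's law, I₁ = I₀ cos²(23° − 0°) = I₀ cos²(23°) = 0.8473 I₀.
Need I₂/I₀ = 0.379, so cos²(θ − 23°) = 0.379 / 0.8473 = 0.4473.
θ − 23° = arccos(√0.4473) = 48.0°, giving θ ≈ 23 + 48.0 = 71.0°.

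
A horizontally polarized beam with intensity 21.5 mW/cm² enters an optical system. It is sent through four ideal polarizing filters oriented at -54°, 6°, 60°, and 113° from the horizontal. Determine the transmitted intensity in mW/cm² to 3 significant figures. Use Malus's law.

I ≈ 0.232 mW/cm²

By Malus's law, I₁ = 21.5 mW/cm² · cos²(54°) = 7.428 mW/cm².
I₂ = I₁ · cos²(60°) = 7.428 · 0.25 = 1.857 mW/cm².
I₃ = I₂ · cos²(54°) = 1.857 · 0.3455 = 0.6416 mW/cm².
I₄ = I₃ · cos²(53°) = 0.6416 · 0.3622 = 0.2324 mW/cm².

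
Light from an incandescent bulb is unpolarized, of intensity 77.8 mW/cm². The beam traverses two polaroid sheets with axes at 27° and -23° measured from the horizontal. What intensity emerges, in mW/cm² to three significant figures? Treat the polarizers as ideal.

I ≈ 16.1 mW/cm²

Unpolarized light through the first polarizer → I₁ = 77.8 mW/cm²/2 = 38.9 mW/cm², polarized at 27°.
I₂ = I₁ · cos²(50°) = 38.9 · 0.4132 = 16.07 mW/cm².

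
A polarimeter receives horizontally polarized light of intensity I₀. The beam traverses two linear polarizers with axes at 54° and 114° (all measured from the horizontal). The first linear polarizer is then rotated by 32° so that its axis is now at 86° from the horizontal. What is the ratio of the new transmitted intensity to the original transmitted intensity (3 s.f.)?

Before rotation:
I₁ = I₀ cos²(54° − 0°) = I₀ cos²(54°) = 0.3455 I₀.
I₂ = I₁ cos²(114° − 54°) = 0.3455 I₀ · cos²(60°) = 0.08637 I₀.
After rotation:
I₁ = I₀ cos²(86° − 0°) = I₀ cos²(86°) = 0.004866 I₀.
I₂ = I₁ cos²(114° − 86°) = 0.004866 I₀ · cos²(28°) = 0.003793 I₀.
Ratio = 0.003793 / 0.08637 = 0.04392.

I_new/I_old ≈ 0.0439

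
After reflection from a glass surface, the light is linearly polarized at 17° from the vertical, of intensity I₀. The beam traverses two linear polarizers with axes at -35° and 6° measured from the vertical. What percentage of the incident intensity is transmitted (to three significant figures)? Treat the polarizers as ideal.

I₁ = I₀ cos²(-35° − 17°) = I₀ cos²(52°) = 0.379 I₀.
I₂ = I₁ cos²(6° + 35°) = 0.379 I₀ · cos²(41°) = 0.2159 I₀.
That is 21.59% of the incident intensity.

≈ 21.6%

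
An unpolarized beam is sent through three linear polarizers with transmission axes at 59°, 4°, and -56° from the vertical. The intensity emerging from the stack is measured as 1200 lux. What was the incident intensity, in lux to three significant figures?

I₀ ≈ 2.92e4 lux

Unpolarized light through the first polarizer → I₁ = ½ I₀, now polarized at 59°.
I₂ = I₁ cos²(4° − 59°) = 0.5 I₀ · cos²(55°) = 0.1645 I₀.
I₃ = I₂ cos²(-56° − 4°) = 0.1645 I₀ · cos²(60°) = 0.04112 I₀.
So 1200 lux = 0.04112 I₀, giving I₀ = 1200/0.04112 = 2.918e+04 lux.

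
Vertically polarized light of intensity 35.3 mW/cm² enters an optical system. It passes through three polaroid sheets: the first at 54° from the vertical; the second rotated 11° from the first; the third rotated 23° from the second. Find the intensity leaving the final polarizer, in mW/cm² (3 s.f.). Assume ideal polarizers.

I₁ = 35.3 mW/cm² · cos²(54°) = 12.2 mW/cm².
I₂ = I₁ · cos²(11°) = 12.2 · 0.9636 = 11.75 mW/cm².
I₃ = I₂ · cos²(23°) = 11.75 · 0.8473 = 9.958 mW/cm².

I ≈ 9.96 mW/cm²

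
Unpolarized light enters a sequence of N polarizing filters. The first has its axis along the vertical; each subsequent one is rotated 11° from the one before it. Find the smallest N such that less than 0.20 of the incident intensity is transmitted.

First polarizer halves the unpolarized light: factor 1/2.
Each further stage multiplies by cos²(11°) = 0.9636.
After N polarizers: T = 0.5·0.9636^(N−1). Require T < 0.20 ⇒ N−1 > ln(0.20/0.5)/ln(0.9636) = 24.71, so N−1 ≥ 25 and N = 26.
Check: N=26 gives T = 0.1978 < 0.20; N=25 gives T = 0.2053.

N = 26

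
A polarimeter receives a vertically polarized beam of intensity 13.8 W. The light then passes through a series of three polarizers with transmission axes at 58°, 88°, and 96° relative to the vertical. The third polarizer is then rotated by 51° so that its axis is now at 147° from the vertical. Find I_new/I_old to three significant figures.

I_new/I_old ≈ 0.271

Before rotation:
I₁ = I₀ cos²(58° − 0°) = I₀ cos²(58°) = 0.2808 I₀.
I₂ = I₁ cos²(88° − 58°) = 0.2808 I₀ · cos²(30°) = 0.2106 I₀.
I₃ = I₂ cos²(96° − 88°) = 0.2106 I₀ · cos²(8°) = 0.2065 I₀.
After rotation:
I₁ = I₀ cos²(58° − 0°) = I₀ cos²(58°) = 0.2808 I₀.
I₂ = I₁ cos²(88° − 58°) = 0.2808 I₀ · cos²(30°) = 0.2106 I₀.
I₃ = I₂ cos²(147° − 88°) = 0.2106 I₀ · cos²(59°) = 0.05587 I₀.
Ratio = 0.05587 / 0.2065 = 0.2705.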